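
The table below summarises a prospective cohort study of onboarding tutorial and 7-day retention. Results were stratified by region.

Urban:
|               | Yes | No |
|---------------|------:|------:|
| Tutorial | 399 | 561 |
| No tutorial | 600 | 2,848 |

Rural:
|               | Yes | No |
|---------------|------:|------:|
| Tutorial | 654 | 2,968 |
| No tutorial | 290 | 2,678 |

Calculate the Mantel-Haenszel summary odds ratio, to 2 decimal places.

OR_MH = Σ(aᵢdᵢ/nᵢ) / Σ(bᵢcᵢ/nᵢ), where nᵢ is the stratum total.
Stratum 1 (Urban): n = 4408; a·d/n = 399·2848/4408 = 257.7931; b·c/n = 561·600/4408 = 76.3612
Stratum 2 (Rural): n = 6590; a·d/n = 654·2678/6590 = 265.7681; b·c/n = 2968·290/6590 = 130.6100
OR_MH = (257.7931 + 265.7681) / (76.3612 + 130.6100) = 523.5612 / 206.9712 = 2.52963

2.53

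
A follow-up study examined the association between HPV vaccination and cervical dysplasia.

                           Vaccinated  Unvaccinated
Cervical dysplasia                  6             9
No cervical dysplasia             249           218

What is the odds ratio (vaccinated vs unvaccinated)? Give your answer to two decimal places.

Reading the table with exposure as columns: a = 6 (Vaccinated, case), b = 249 (Vaccinated, non-case), c = 9 (Unvaccinated, case), d = 218.
OR = (a·d)/(b·c) = (6 × 218) / (249 × 9) = 1308 / 2241 = 0.58367
Exposure is associated with lower odds of cervical dysplasia (OR = 0.58 < 1).

0.58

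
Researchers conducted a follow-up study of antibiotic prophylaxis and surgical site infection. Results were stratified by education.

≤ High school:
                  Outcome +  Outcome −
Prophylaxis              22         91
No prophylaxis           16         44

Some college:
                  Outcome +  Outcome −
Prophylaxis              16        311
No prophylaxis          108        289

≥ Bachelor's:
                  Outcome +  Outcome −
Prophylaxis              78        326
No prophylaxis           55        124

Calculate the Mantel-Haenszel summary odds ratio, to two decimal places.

0.33

OR_MH = Σ(aᵢdᵢ/nᵢ) / Σ(bᵢcᵢ/nᵢ), where nᵢ is the stratum total.
Stratum 1 (≤ High school): n = 173; a·d/n = 22·44/173 = 5.5954; b·c/n = 91·16/173 = 8.4162
Stratum 2 (Some college): n = 724; a·d/n = 16·289/724 = 6.3867; b·c/n = 311·108/724 = 46.3923
Stratum 3 (≥ Bachelor's): n = 583; a·d/n = 78·124/583 = 16.5901; b·c/n = 326·55/583 = 30.7547
OR_MH = (5.5954 + 6.3867 + 16.5901) / (8.4162 + 46.3923 + 30.7547) = 28.5722 / 85.5632 = 0.33393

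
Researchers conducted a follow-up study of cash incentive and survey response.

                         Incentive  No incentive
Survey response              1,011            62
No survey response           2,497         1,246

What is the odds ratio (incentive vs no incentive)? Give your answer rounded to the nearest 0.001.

Reading the table with exposure as columns: a = 1011 (Incentive, case), b = 2497 (Incentive, non-case), c = 62 (No incentive, case), d = 1246.
OR = (a·d)/(b·c) = (1011 × 1246) / (2497 × 62) = 1259706 / 154814 = 8.13690
The odds of survey response are about 8.14 times as high in the incentive group.

8.137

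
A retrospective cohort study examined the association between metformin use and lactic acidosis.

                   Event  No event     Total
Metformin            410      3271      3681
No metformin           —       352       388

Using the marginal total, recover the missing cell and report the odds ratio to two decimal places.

The missing cell is in the unexposed row: 388 − 352 = 36.
So a = 410, b = 3271, c = 36, d = 352.
OR = (a·d)/(b·c) = (410 × 352) / (3271 × 36) = 144320 / 117756 = 1.22559

1.23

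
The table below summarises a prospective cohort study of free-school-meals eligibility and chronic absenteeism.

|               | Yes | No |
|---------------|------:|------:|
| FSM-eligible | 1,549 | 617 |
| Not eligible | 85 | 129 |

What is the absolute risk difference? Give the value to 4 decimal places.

Cells: a = 1549, b = 617, c = 85, d = 129.
Risk in exposed = 1549/2166 = 0.715143; risk in unexposed = 85/214 = 0.397196.
Risk difference = 0.715143 − 0.397196 = 0.317947

0.3179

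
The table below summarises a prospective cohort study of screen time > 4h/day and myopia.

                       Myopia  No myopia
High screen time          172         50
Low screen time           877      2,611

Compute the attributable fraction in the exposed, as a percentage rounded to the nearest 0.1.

67.5

Cells: a = 172, b = 50, c = 877, d = 2611.
Risk in exposed = 172/222 = 0.77477; risk in unexposed = 877/3488 = 0.25143.
RR = 0.77477/0.25143 = 3.08143
AR% = (RR − 1)/RR × 100 = (3.08143 − 1)/3.08143 × 100 = 67.5475%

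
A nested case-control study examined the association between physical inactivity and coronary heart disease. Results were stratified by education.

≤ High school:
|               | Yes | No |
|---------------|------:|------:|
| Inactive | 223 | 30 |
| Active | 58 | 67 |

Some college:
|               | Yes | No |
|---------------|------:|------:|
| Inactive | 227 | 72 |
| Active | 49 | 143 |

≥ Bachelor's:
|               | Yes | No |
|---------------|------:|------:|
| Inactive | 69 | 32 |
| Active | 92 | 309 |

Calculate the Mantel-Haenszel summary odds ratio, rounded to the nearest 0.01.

OR_MH = Σ(aᵢdᵢ/nᵢ) / Σ(bᵢcᵢ/nᵢ), where nᵢ is the stratum total.
Stratum 1 (≤ High school): n = 378; a·d/n = 223·67/378 = 39.5265; b·c/n = 30·58/378 = 4.6032
Stratum 2 (Some college): n = 491; a·d/n = 227·143/491 = 66.1120; b·c/n = 72·49/491 = 7.1853
Stratum 3 (≥ Bachelor's): n = 502; a·d/n = 69·309/502 = 42.4721; b·c/n = 32·92/502 = 5.8645
OR_MH = (39.5265 + 66.1120 + 42.4721) / (4.6032 + 7.1853 + 5.8645) = 148.1106 / 17.6531 = 8.39008

8.39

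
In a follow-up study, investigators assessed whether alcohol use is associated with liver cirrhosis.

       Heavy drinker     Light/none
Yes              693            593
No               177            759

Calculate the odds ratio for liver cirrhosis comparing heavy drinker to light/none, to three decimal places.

5.011

Reading the table with exposure as columns: a = 693 (Heavy drinker, case), b = 177 (Heavy drinker, non-case), c = 593 (Light/none, case), d = 759.
OR = (a·d)/(b·c) = (693 × 759) / (177 × 593) = 525987 / 104961 = 5.01126
The odds of liver cirrhosis are about 5.01 times as high in the heavy drinker group.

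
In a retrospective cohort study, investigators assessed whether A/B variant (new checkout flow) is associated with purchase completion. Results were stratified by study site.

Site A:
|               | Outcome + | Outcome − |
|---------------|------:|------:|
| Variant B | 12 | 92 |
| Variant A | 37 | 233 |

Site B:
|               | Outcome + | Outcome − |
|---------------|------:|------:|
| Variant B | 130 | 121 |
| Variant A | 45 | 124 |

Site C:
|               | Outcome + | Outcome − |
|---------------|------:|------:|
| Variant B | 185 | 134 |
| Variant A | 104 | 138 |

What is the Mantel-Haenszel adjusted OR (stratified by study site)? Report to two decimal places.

1.95

OR_MH = Σ(aᵢdᵢ/nᵢ) / Σ(bᵢcᵢ/nᵢ), where nᵢ is the stratum total.
Stratum 1 (Site A): n = 374; a·d/n = 12·233/374 = 7.4759; b·c/n = 92·37/374 = 9.1016
Stratum 2 (Site B): n = 420; a·d/n = 130·124/420 = 38.3810; b·c/n = 121·45/420 = 12.9643
Stratum 3 (Site C): n = 561; a·d/n = 185·138/561 = 45.5080; b·c/n = 134·104/561 = 24.8414
OR_MH = (7.4759 + 38.3810 + 45.5080) / (9.1016 + 12.9643 + 24.8414) = 91.3649 / 46.9072 = 1.94778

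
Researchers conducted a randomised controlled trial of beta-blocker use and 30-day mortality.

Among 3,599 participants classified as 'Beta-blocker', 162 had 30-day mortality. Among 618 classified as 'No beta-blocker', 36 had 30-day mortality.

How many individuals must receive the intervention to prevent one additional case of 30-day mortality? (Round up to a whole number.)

76

Risk in treated group = 162/3599 = 0.04501; risk in control = 36/618 = 0.05825.
Absolute risk reduction = 0.05825 − 0.04501 = 0.01324
NNT = 1 / ARR = 1 / 0.01324 = 75.529 → round up → 76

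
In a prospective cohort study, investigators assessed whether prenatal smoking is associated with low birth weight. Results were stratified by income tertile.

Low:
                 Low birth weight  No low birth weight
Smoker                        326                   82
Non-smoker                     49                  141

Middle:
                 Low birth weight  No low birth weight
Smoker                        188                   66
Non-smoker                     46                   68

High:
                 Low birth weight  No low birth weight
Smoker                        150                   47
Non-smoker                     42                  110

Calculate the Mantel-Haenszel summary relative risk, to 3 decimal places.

2.555

RR_MH = Σ(aᵢ·n₀ᵢ/nᵢ) / Σ(cᵢ·n₁ᵢ/nᵢ), with n₁ᵢ = aᵢ+bᵢ (exposed), n₀ᵢ = cᵢ+dᵢ (unexposed), nᵢ = n₁ᵢ+n₀ᵢ.
Stratum 1 (Low): n₁ = 408, n₀ = 190, n = 598; a·n₀/n = 326·190/598 = 103.5786; c·n₁/n = 49·408/598 = 33.4314
Stratum 2 (Middle): n₁ = 254, n₀ = 114, n = 368; a·n₀/n = 188·114/368 = 58.2391; c·n₁/n = 46·254/368 = 31.7500
Stratum 3 (High): n₁ = 197, n₀ = 152, n = 349; a·n₀/n = 150·152/349 = 65.3295; c·n₁/n = 42·197/349 = 23.7077
RR_MH = (103.5786 + 58.2391 + 65.3295) / (33.4314 + 31.7500 + 23.7077) = 227.1472 / 88.8892 = 2.55540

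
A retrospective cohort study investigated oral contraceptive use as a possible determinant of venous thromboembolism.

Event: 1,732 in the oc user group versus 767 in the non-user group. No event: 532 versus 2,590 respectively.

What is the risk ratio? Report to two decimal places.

From the description: a = 1732, b = 532, c = 767, d = 2590.
Risk in exposed = 1732/2264 = 0.76502; risk in unexposed = 767/3357 = 0.22848.
RR = 0.76502 / 0.22848 = 3.34832
The risk among the exposed is 3.35 times that among the unexposed.

3.35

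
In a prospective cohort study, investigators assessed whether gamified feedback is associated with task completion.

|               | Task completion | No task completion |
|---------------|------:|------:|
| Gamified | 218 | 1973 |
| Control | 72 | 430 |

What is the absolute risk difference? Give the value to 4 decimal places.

Cells: a = 218, b = 1973, c = 72, d = 430.
Risk in exposed = 218/2191 = 0.099498; risk in unexposed = 72/502 = 0.143426.
Risk difference = 0.099498 − 0.143426 = -0.043928

-0.0439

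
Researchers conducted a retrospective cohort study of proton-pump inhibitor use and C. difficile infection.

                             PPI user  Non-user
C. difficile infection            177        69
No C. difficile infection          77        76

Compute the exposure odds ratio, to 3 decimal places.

Reading the table with exposure as columns: a = 177 (PPI user, case), b = 77 (PPI user, non-case), c = 69 (Non-user, case), d = 76.
OR = (a·d)/(b·c) = (177 × 76) / (77 × 69) = 13452 / 5313 = 2.53190
The odds of C. difficile infection are about 2.53 times as high in the ppi user group.

2.532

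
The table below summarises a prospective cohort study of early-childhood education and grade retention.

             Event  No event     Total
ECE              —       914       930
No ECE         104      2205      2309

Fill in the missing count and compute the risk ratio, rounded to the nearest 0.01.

0.38

The missing cell is in the exposed row: 930 − 914 = 16.
So a = 16, b = 914, c = 104, d = 2205.
RR = [a/(a+b)] / [c/(c+d)] = (16/930) / (104/2309) = 0.01720/0.04504 = 0.38197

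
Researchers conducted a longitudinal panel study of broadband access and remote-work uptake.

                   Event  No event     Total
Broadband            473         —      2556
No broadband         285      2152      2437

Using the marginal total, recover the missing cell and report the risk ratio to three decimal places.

1.582

The missing cell is in the exposed row: 2556 − 473 = 2083.
So a = 473, b = 2083, c = 285, d = 2152.
RR = [a/(a+b)] / [c/(c+d)] = (473/2556) / (285/2437) = 0.18505/0.11695 = 1.58238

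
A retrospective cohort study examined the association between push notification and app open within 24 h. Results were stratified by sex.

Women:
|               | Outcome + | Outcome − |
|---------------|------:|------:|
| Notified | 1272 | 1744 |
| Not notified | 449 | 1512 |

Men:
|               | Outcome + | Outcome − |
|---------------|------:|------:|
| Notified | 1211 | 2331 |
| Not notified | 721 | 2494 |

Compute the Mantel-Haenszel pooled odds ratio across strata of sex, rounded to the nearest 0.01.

OR_MH = Σ(aᵢdᵢ/nᵢ) / Σ(bᵢcᵢ/nᵢ), where nᵢ is the stratum total.
Stratum 1 (Women): n = 4977; a·d/n = 1272·1512/4977 = 386.4304; b·c/n = 1744·449/4977 = 157.3349
Stratum 2 (Men): n = 6757; a·d/n = 1211·2494/6757 = 446.9785; b·c/n = 2331·721/6757 = 248.7274
OR_MH = (386.4304 + 446.9785) / (157.3349 + 248.7274) = 833.4089 / 406.0623 = 2.05242

2.05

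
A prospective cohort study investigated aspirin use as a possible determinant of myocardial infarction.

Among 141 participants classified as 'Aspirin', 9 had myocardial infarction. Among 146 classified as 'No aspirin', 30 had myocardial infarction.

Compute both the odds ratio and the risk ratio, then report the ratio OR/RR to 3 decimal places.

0.849

From the description: a = 9, b = 132, c = 30, d = 116.
OR = (9·116)/(132·30) = 1044/3960 = 0.26364
Risk in exposed = 9/141 = 0.06383; risk in unexposed = 30/146 = 0.20548; RR = 0.31064
OR/RR = 0.26364 / 0.31064 = 0.84869
The outcome is not rare, so the OR lies further from 1 than the RR.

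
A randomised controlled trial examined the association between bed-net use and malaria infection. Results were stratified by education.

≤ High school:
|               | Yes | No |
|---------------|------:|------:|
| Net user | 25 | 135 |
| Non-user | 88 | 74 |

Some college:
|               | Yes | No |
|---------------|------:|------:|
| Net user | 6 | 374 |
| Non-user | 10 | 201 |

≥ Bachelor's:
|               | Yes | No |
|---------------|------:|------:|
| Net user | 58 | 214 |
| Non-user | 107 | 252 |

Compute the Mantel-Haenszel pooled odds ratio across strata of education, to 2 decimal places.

OR_MH = Σ(aᵢdᵢ/nᵢ) / Σ(bᵢcᵢ/nᵢ), where nᵢ is the stratum total.
Stratum 1 (≤ High school): n = 322; a·d/n = 25·74/322 = 5.7453; b·c/n = 135·88/322 = 36.8944
Stratum 2 (Some college): n = 591; a·d/n = 6·201/591 = 2.0406; b·c/n = 374·10/591 = 6.3283
Stratum 3 (≥ Bachelor's): n = 631; a·d/n = 58·252/631 = 23.1632; b·c/n = 214·107/631 = 36.2884
OR_MH = (5.7453 + 2.0406 + 23.1632) / (36.8944 + 6.3283 + 36.2884) = 30.9492 / 79.5111 = 0.38924

0.39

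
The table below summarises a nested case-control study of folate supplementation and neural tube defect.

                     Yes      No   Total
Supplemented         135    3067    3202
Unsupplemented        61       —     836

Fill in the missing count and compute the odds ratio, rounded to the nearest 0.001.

The missing cell is in the unexposed row: 836 − 61 = 775.
So a = 135, b = 3067, c = 61, d = 775.
OR = (a·d)/(b·c) = (135 × 775) / (3067 × 61) = 104625 / 187087 = 0.55923

0.559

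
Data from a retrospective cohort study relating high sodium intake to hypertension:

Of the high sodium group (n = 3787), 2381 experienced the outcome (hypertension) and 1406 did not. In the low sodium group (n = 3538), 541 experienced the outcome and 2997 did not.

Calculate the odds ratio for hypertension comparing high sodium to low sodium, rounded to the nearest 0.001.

9.381

From the description: a = 2381, b = 1406, c = 541, d = 2997.
OR = (a·d)/(b·c) = (2381 × 2997) / (1406 × 541) = 7135857 / 760646 = 9.38131
The odds of hypertension are about 9.38 times as high in the high sodium group.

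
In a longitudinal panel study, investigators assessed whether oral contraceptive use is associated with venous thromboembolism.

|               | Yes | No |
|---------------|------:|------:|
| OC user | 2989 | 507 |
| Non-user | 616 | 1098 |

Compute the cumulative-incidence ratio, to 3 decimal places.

Cells: a = 2989, b = 507, c = 616, d = 1098.
Risk in exposed = 2989/3496 = 0.85498; risk in unexposed = 616/1714 = 0.35939.
RR = 0.85498 / 0.35939 = 2.37895
The risk among the exposed is 2.38 times that among the unexposed.

2.379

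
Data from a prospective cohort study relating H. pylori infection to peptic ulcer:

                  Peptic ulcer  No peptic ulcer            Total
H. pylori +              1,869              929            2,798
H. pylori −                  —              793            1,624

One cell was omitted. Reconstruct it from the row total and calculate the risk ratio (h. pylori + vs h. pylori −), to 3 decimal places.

The missing cell is in the unexposed row: 1624 − 793 = 831.
So a = 1869, b = 929, c = 831, d = 793.
RR = [a/(a+b)] / [c/(c+d)] = (1869/2798) / (831/1624) = 0.66798/0.51170 = 1.30541

1.305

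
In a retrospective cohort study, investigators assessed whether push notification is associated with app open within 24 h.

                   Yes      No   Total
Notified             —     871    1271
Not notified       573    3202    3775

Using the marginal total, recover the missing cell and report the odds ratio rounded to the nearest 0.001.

The missing cell is in the exposed row: 1271 − 871 = 400.
So a = 400, b = 871, c = 573, d = 3202.
OR = (a·d)/(b·c) = (400 × 3202) / (871 × 573) = 1280800 / 499083 = 2.56631

2.566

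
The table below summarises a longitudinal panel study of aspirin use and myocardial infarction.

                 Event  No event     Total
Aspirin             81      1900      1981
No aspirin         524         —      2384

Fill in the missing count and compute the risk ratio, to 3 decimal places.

The missing cell is in the unexposed row: 2384 − 524 = 1860.
So a = 81, b = 1900, c = 524, d = 1860.
RR = [a/(a+b)] / [c/(c+d)] = (81/1981) / (524/2384) = 0.04089/0.21980 = 0.18603

0.186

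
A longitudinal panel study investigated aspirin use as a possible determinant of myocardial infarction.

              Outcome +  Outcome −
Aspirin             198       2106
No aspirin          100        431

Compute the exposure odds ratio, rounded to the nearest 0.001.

0.405

Cells: a = 198, b = 2106, c = 100, d = 431.
OR = (a·d)/(b·c) = (198 × 431) / (2106 × 100) = 85338 / 210600 = 0.40521
Exposure is associated with lower odds of myocardial infarction (OR = 0.41 < 1).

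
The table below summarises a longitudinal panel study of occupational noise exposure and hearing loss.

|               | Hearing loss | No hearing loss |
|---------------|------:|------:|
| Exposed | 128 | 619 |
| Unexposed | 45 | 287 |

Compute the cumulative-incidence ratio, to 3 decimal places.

Cells: a = 128, b = 619, c = 45, d = 287.
Risk in exposed = 128/747 = 0.17135; risk in unexposed = 45/332 = 0.13554.
RR = 0.17135 / 0.13554 = 1.26420
The risk among the exposed is 1.26 times that among the unexposed.

1.264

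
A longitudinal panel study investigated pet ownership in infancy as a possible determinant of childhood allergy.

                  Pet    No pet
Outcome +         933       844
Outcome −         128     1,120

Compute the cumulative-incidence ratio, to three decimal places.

Reading the table with exposure as columns: a = 933 (Pet, case), b = 128 (Pet, non-case), c = 844 (No pet, case), d = 1120.
Risk in exposed = 933/1061 = 0.87936; risk in unexposed = 844/1964 = 0.42974.
RR = 0.87936 / 0.42974 = 2.04628
The risk among the exposed is 2.05 times that among the unexposed.

2.046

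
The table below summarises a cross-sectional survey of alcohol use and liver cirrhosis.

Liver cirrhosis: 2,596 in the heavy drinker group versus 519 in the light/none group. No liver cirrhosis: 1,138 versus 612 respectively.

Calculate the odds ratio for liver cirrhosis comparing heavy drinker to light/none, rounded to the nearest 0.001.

2.690

From the description: a = 2596, b = 1138, c = 519, d = 612.
OR = (a·d)/(b·c) = (2596 × 612) / (1138 × 519) = 1588752 / 590622 = 2.68996
The odds of liver cirrhosis are about 2.69 times as high in the heavy drinker group.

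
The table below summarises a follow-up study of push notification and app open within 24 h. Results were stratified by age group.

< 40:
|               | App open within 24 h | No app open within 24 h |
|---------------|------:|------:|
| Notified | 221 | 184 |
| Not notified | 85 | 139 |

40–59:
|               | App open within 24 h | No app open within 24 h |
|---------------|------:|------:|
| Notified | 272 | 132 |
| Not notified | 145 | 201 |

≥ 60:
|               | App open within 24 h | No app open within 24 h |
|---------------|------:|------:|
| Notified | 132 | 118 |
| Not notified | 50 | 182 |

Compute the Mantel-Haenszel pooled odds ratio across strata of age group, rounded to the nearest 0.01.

2.74

OR_MH = Σ(aᵢdᵢ/nᵢ) / Σ(bᵢcᵢ/nᵢ), where nᵢ is the stratum total.
Stratum 1 (< 40): n = 629; a·d/n = 221·139/629 = 48.8378; b·c/n = 184·85/629 = 24.8649
Stratum 2 (40–59): n = 750; a·d/n = 272·201/750 = 72.8960; b·c/n = 132·145/750 = 25.5200
Stratum 3 (≥ 60): n = 482; a·d/n = 132·182/482 = 49.8423; b·c/n = 118·50/482 = 12.2407
OR_MH = (48.8378 + 72.8960 + 49.8423) / (24.8649 + 25.5200 + 12.2407) = 171.5762 / 62.6255 = 2.73972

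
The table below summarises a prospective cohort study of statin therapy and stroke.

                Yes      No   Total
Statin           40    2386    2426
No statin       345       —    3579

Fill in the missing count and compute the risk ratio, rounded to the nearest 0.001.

0.171

The missing cell is in the unexposed row: 3579 − 345 = 3234.
So a = 40, b = 2386, c = 345, d = 3234.
RR = [a/(a+b)] / [c/(c+d)] = (40/2426) / (345/3579) = 0.01649/0.09640 = 0.17105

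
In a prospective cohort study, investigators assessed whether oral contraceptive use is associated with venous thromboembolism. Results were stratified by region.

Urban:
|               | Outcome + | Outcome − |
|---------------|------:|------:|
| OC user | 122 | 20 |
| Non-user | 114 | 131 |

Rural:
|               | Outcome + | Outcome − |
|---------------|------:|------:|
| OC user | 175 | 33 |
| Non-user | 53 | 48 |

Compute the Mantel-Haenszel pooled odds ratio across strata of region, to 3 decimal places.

OR_MH = Σ(aᵢdᵢ/nᵢ) / Σ(bᵢcᵢ/nᵢ), where nᵢ is the stratum total.
Stratum 1 (Urban): n = 387; a·d/n = 122·131/387 = 41.2972; b·c/n = 20·114/387 = 5.8915
Stratum 2 (Rural): n = 309; a·d/n = 175·48/309 = 27.1845; b·c/n = 33·53/309 = 5.6602
OR_MH = (41.2972 + 27.1845) / (5.8915 + 5.6602) = 68.4816 / 11.5517 = 5.92829

5.928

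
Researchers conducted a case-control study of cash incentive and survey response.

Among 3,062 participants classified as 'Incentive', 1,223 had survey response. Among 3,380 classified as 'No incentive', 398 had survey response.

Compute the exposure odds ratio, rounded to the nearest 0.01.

4.98

From the description: a = 1223, b = 1839, c = 398, d = 2982.
OR = (a·d)/(b·c) = (1223 × 2982) / (1839 × 398) = 3646986 / 731922 = 4.98275
The odds of survey response are about 4.98 times as high in the incentive group.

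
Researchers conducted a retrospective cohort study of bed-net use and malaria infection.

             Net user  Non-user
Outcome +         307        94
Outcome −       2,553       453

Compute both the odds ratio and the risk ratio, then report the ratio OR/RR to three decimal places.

Reading the table with exposure as columns: a = 307 (Net user, case), b = 2553 (Net user, non-case), c = 94 (Non-user, case), d = 453.
OR = (307·453)/(2553·94) = 139071/239982 = 0.57951
Risk in exposed = 307/2860 = 0.10734; risk in unexposed = 94/547 = 0.17185; RR = 0.62464
OR/RR = 0.57951 / 0.62464 = 0.92774
The outcome is not rare, so the OR lies further from 1 than the RR.

0.928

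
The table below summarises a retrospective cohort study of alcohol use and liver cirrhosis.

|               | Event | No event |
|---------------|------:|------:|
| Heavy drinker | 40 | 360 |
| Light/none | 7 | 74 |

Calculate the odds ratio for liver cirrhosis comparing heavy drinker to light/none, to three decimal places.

Cells: a = 40, b = 360, c = 7, d = 74.
OR = (a·d)/(b·c) = (40 × 74) / (360 × 7) = 2960 / 2520 = 1.17460
The odds of liver cirrhosis are about 1.17 times as high in the heavy drinker group.

1.175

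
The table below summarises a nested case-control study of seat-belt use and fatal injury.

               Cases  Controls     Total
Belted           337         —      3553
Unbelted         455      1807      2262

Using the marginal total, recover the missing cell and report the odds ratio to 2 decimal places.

The missing cell is in the exposed row: 3553 − 337 = 3216.
So a = 337, b = 3216, c = 455, d = 1807.
OR = (a·d)/(b·c) = (337 × 1807) / (3216 × 455) = 608959 / 1463280 = 0.41616

0.42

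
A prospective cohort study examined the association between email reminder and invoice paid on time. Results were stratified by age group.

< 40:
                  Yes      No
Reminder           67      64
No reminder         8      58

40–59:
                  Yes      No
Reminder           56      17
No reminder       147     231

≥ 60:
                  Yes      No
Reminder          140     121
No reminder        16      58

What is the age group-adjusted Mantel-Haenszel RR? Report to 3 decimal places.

2.412

RR_MH = Σ(aᵢ·n₀ᵢ/nᵢ) / Σ(cᵢ·n₁ᵢ/nᵢ), with n₁ᵢ = aᵢ+bᵢ (exposed), n₀ᵢ = cᵢ+dᵢ (unexposed), nᵢ = n₁ᵢ+n₀ᵢ.
Stratum 1 (< 40): n₁ = 131, n₀ = 66, n = 197; a·n₀/n = 67·66/197 = 22.4467; c·n₁/n = 8·131/197 = 5.3198
Stratum 2 (40–59): n₁ = 73, n₀ = 378, n = 451; a·n₀/n = 56·378/451 = 46.9357; c·n₁/n = 147·73/451 = 23.7938
Stratum 3 (≥ 60): n₁ = 261, n₀ = 74, n = 335; a·n₀/n = 140·74/335 = 30.9254; c·n₁/n = 16·261/335 = 12.4657
RR_MH = (22.4467 + 46.9357 + 30.9254) / (5.3198 + 23.7938 + 12.4657) = 100.3078 / 41.5793 = 2.41245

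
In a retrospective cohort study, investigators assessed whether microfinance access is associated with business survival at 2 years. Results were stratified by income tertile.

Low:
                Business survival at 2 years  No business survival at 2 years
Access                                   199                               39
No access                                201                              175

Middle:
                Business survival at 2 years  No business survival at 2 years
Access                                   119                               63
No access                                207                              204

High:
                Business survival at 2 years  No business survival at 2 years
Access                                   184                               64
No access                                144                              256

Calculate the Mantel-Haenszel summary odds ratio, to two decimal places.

3.48

OR_MH = Σ(aᵢdᵢ/nᵢ) / Σ(bᵢcᵢ/nᵢ), where nᵢ is the stratum total.
Stratum 1 (Low): n = 614; a·d/n = 199·175/614 = 56.7182; b·c/n = 39·201/614 = 12.7671
Stratum 2 (Middle): n = 593; a·d/n = 119·204/593 = 40.9376; b·c/n = 63·207/593 = 21.9916
Stratum 3 (High): n = 648; a·d/n = 184·256/648 = 72.6914; b·c/n = 64·144/648 = 14.2222
OR_MH = (56.7182 + 40.9376 + 72.6914) / (12.7671 + 21.9916 + 14.2222) = 170.3472 / 48.9809 = 3.47783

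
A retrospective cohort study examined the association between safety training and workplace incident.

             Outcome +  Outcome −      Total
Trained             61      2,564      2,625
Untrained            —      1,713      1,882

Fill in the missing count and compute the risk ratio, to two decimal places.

The missing cell is in the unexposed row: 1882 − 1713 = 169.
So a = 61, b = 2564, c = 169, d = 1713.
RR = [a/(a+b)] / [c/(c+d)] = (61/2625) / (169/1882) = 0.02324/0.08980 = 0.25878

0.26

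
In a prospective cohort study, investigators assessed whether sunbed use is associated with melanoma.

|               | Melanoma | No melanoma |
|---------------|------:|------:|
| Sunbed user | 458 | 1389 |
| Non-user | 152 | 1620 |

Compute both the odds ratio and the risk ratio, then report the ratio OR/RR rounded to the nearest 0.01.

1.22

Cells: a = 458, b = 1389, c = 152, d = 1620.
OR = (458·1620)/(1389·152) = 741960/211128 = 3.51427
Risk in exposed = 458/1847 = 0.24797; risk in unexposed = 152/1772 = 0.08578; RR = 2.89080
OR/RR = 3.51427 / 2.89080 = 1.21567
The outcome is not rare, so the OR lies further from 1 than the RR.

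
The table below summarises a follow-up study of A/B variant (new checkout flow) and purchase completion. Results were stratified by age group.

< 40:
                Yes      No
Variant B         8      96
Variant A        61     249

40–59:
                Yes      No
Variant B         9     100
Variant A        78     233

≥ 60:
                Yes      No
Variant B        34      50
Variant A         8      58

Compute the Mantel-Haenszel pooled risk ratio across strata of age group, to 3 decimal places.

0.690

RR_MH = Σ(aᵢ·n₀ᵢ/nᵢ) / Σ(cᵢ·n₁ᵢ/nᵢ), with n₁ᵢ = aᵢ+bᵢ (exposed), n₀ᵢ = cᵢ+dᵢ (unexposed), nᵢ = n₁ᵢ+n₀ᵢ.
Stratum 1 (< 40): n₁ = 104, n₀ = 310, n = 414; a·n₀/n = 8·310/414 = 5.9903; c·n₁/n = 61·104/414 = 15.3237
Stratum 2 (40–59): n₁ = 109, n₀ = 311, n = 420; a·n₀/n = 9·311/420 = 6.6643; c·n₁/n = 78·109/420 = 20.2429
Stratum 3 (≥ 60): n₁ = 84, n₀ = 66, n = 150; a·n₀/n = 34·66/150 = 14.9600; c·n₁/n = 8·84/150 = 4.4800
RR_MH = (5.9903 + 6.6643 + 14.9600) / (15.3237 + 20.2429 + 4.4800) = 27.6146 / 40.0465 = 0.68956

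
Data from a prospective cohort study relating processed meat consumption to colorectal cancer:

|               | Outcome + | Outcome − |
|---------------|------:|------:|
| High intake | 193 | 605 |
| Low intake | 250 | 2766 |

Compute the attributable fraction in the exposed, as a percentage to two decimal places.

Cells: a = 193, b = 605, c = 250, d = 2766.
Risk in exposed = 193/798 = 0.24185; risk in unexposed = 250/3016 = 0.08289.
RR = 0.24185/0.08289 = 2.91773
AR% = (RR − 1)/RR × 100 = (2.91773 − 1)/2.91773 × 100 = 65.7268%

65.73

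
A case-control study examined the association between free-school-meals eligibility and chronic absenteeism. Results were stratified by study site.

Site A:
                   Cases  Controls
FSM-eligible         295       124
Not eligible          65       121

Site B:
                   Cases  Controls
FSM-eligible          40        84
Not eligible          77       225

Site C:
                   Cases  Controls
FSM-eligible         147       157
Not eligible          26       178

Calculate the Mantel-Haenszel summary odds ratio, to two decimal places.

OR_MH = Σ(aᵢdᵢ/nᵢ) / Σ(bᵢcᵢ/nᵢ), where nᵢ is the stratum total.
Stratum 1 (Site A): n = 605; a·d/n = 295·121/605 = 59.0000; b·c/n = 124·65/605 = 13.3223
Stratum 2 (Site B): n = 426; a·d/n = 40·225/426 = 21.1268; b·c/n = 84·77/426 = 15.1831
Stratum 3 (Site C): n = 508; a·d/n = 147·178/508 = 51.5079; b·c/n = 157·26/508 = 8.0354
OR_MH = (59.0000 + 21.1268 + 51.5079) / (13.3223 + 15.1831 + 8.0354) = 131.6346 / 36.5408 = 3.60240

3.60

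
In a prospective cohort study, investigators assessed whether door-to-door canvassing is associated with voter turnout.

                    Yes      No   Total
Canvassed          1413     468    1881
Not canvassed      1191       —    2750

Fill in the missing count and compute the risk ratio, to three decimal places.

1.734

The missing cell is in the unexposed row: 2750 − 1191 = 1559.
So a = 1413, b = 468, c = 1191, d = 1559.
RR = [a/(a+b)] / [c/(c+d)] = (1413/1881) / (1191/2750) = 0.75120/0.43309 = 1.73450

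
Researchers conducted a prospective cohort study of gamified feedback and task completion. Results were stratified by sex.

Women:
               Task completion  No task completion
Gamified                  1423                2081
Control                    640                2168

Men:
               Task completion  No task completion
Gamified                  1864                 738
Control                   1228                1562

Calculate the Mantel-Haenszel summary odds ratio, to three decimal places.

2.714

OR_MH = Σ(aᵢdᵢ/nᵢ) / Σ(bᵢcᵢ/nᵢ), where nᵢ is the stratum total.
Stratum 1 (Women): n = 6312; a·d/n = 1423·2168/6312 = 488.7617; b·c/n = 2081·640/6312 = 211.0013
Stratum 2 (Men): n = 5392; a·d/n = 1864·1562/5392 = 539.9792; b·c/n = 738·1228/5392 = 168.0757
OR_MH = (488.7617 + 539.9792) / (211.0013 + 168.0757) = 1028.7410 / 379.0769 = 2.71381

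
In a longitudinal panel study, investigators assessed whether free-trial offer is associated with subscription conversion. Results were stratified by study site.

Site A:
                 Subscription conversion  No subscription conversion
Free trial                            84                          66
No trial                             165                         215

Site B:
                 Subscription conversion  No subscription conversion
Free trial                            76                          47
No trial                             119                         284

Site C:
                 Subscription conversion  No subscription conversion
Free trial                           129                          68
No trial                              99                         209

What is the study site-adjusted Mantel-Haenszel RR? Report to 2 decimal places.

RR_MH = Σ(aᵢ·n₀ᵢ/nᵢ) / Σ(cᵢ·n₁ᵢ/nᵢ), with n₁ᵢ = aᵢ+bᵢ (exposed), n₀ᵢ = cᵢ+dᵢ (unexposed), nᵢ = n₁ᵢ+n₀ᵢ.
Stratum 1 (Site A): n₁ = 150, n₀ = 380, n = 530; a·n₀/n = 84·380/530 = 60.2264; c·n₁/n = 165·150/530 = 46.6981
Stratum 2 (Site B): n₁ = 123, n₀ = 403, n = 526; a·n₀/n = 76·403/526 = 58.2281; c·n₁/n = 119·123/526 = 27.8270
Stratum 3 (Site C): n₁ = 197, n₀ = 308, n = 505; a·n₀/n = 129·308/505 = 78.6772; c·n₁/n = 99·197/505 = 38.6198
RR_MH = (60.2264 + 58.2281 + 78.6772) / (46.6981 + 27.8270 + 38.6198) = 197.1318 / 113.1449 = 1.74229

1.74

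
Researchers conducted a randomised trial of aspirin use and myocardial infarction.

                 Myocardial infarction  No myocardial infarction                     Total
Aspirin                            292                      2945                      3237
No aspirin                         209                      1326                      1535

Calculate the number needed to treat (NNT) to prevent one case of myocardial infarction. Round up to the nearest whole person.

22

Risk in treated group = 292/3237 = 0.09021; risk in control = 209/1535 = 0.13616.
Absolute risk reduction = 0.13616 − 0.09021 = 0.04595
NNT = 1 / ARR = 1 / 0.04595 = 21.763 → round up → 22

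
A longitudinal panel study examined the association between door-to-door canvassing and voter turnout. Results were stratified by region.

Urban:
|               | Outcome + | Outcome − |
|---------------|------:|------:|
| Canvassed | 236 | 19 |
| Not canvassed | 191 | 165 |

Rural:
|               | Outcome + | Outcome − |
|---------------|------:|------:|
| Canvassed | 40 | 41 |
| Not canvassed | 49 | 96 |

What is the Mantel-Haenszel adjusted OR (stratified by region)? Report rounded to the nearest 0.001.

5.444

OR_MH = Σ(aᵢdᵢ/nᵢ) / Σ(bᵢcᵢ/nᵢ), where nᵢ is the stratum total.
Stratum 1 (Urban): n = 611; a·d/n = 236·165/611 = 63.7316; b·c/n = 19·191/611 = 5.9394
Stratum 2 (Rural): n = 226; a·d/n = 40·96/226 = 16.9912; b·c/n = 41·49/226 = 8.8894
OR_MH = (63.7316 + 16.9912) / (5.9394 + 8.8894) = 80.7227 / 14.8288 = 5.44364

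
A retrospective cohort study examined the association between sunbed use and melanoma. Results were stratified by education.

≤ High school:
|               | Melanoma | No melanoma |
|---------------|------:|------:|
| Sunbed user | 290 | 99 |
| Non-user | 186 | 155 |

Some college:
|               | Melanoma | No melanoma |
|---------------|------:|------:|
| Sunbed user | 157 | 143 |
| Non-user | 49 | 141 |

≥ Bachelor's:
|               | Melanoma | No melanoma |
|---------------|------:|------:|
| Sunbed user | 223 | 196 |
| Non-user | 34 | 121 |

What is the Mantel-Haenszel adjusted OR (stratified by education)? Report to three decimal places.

3.007

OR_MH = Σ(aᵢdᵢ/nᵢ) / Σ(bᵢcᵢ/nᵢ), where nᵢ is the stratum total.
Stratum 1 (≤ High school): n = 730; a·d/n = 290·155/730 = 61.5753; b·c/n = 99·186/730 = 25.2247
Stratum 2 (Some college): n = 490; a·d/n = 157·141/490 = 45.1776; b·c/n = 143·49/490 = 14.3000
Stratum 3 (≥ Bachelor's): n = 574; a·d/n = 223·121/574 = 47.0087; b·c/n = 196·34/574 = 11.6098
OR_MH = (61.5753 + 45.1776 + 47.0087) / (25.2247 + 14.3000 + 11.6098) = 153.7616 / 51.1344 = 3.00701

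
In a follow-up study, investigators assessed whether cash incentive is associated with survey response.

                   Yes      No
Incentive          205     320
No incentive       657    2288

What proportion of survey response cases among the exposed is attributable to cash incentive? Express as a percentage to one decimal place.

Cells: a = 205, b = 320, c = 657, d = 2288.
Risk in exposed = 205/525 = 0.39048; risk in unexposed = 657/2945 = 0.22309.
RR = 0.39048/0.22309 = 1.75031
AR% = (RR − 1)/RR × 100 = (1.75031 − 1)/1.75031 × 100 = 42.8672%

42.9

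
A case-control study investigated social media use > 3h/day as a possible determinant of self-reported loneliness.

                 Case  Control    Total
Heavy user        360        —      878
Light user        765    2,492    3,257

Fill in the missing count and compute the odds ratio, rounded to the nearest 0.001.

The missing cell is in the exposed row: 878 − 360 = 518.
So a = 360, b = 518, c = 765, d = 2492.
OR = (a·d)/(b·c) = (360 × 2492) / (518 × 765) = 897120 / 396270 = 2.26391

2.264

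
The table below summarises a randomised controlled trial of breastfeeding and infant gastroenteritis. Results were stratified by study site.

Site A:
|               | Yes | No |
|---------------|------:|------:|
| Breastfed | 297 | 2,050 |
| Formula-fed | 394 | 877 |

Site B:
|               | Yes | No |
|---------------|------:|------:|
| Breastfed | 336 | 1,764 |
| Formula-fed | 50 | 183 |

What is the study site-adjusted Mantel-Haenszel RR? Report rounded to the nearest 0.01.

RR_MH = Σ(aᵢ·n₀ᵢ/nᵢ) / Σ(cᵢ·n₁ᵢ/nᵢ), with n₁ᵢ = aᵢ+bᵢ (exposed), n₀ᵢ = cᵢ+dᵢ (unexposed), nᵢ = n₁ᵢ+n₀ᵢ.
Stratum 1 (Site A): n₁ = 2347, n₀ = 1271, n = 3618; a·n₀/n = 297·1271/3618 = 104.3358; c·n₁/n = 394·2347/3618 = 255.5882
Stratum 2 (Site B): n₁ = 2100, n₀ = 233, n = 2333; a·n₀/n = 336·233/2333 = 33.5568; c·n₁/n = 50·2100/2333 = 45.0064
RR_MH = (104.3358 + 33.5568) / (255.5882 + 45.0064) = 137.8926 / 300.5946 = 0.45873

0.46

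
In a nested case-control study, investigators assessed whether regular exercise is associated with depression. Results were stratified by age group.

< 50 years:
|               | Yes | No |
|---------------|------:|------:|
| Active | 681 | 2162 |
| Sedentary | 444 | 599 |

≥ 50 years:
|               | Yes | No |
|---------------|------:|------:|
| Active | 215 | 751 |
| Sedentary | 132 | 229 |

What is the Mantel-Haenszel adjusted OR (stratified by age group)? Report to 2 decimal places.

OR_MH = Σ(aᵢdᵢ/nᵢ) / Σ(bᵢcᵢ/nᵢ), where nᵢ is the stratum total.
Stratum 1 (< 50 years): n = 3886; a·d/n = 681·599/3886 = 104.9714; b·c/n = 2162·444/3886 = 247.0221
Stratum 2 (≥ 50 years): n = 1327; a·d/n = 215·229/1327 = 37.1025; b·c/n = 751·132/1327 = 74.7038
OR_MH = (104.9714 + 37.1025) / (247.0221 + 74.7038) = 142.0739 / 321.7260 = 0.44160

0.44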